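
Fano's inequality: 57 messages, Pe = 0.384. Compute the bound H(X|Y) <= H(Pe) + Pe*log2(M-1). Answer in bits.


H(Pe) = -Pe*log2(Pe) - (1-Pe)*log2(1-Pe) = -0.384*log2(0.384) - 0.616*log2(0.616) = 0.530236 + 0.430583 = 0.9608. Pe*log2(M-1) = 0.384*log2(56) = 2.230024. Bound = H(Pe) + Pe*log2(M-1) = 0.530236 + 0.430583 + 2.230024 = 3.1908

3.1908 bits


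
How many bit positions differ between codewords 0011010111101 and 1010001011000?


Count differing positions: ^ . . ^ . ^ ^ ^ . . ^ . ^ = 7 differences

7


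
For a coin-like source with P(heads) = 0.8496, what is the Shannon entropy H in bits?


H = -p*log2(p) - (1-p)*log2(1-p). -0.8496*log2(0.8496) = 0.199779; -0.1504*log2(0.1504) = 0.411062. H = 0.199779 + 0.411062 = 0.6108

0.6108 bits


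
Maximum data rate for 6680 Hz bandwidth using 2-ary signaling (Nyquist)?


Rate = 2 * B * log2(M) = 2 * 6680 * 1.0 = 13360.0

13360.0 bps


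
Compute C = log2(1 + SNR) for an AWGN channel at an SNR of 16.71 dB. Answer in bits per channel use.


SNR_linear = 10^(16.71/10) = 46.8813; C = log2(1 + SNR_linear) = log2(1 + 46.8813) = 5.5814

5.5814 bits/channel use


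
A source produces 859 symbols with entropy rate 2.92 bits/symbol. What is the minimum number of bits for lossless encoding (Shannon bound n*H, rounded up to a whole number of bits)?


Minimum bits >= n * H = 859 * 2.92 = 2508.28, rounded up to a whole number of bits = 2509

2509 bits


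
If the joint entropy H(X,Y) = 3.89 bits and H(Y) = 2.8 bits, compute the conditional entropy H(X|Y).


H(X|Y) = H(X,Y) - H(Y) = 3.89 - 2.8 = 1.09

1.09 bits


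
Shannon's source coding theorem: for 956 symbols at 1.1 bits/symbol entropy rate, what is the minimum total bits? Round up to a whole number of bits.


Minimum bits >= n * H = 956 * 1.1 = 1051.6, rounded up to a whole number of bits = 1052

1052 bits


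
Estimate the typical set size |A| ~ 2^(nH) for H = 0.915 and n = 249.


log2|A_typical| = nH = 249 * 0.915 = 227.835, so |A_typical| ~ 2^227.835 = 3.847e+68

3.847e+68


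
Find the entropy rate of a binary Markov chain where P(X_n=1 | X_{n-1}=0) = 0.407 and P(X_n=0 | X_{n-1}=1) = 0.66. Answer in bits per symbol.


Stationary distribution: pi_0 = p10/(p01+p10) = 0.6186, pi_1 = 0.3814. Entropy rate H' = pi_0*H(p01) + pi_1*H(p10) = 0.6186*0.9749 + 0.3814*0.9248 = 0.9558

0.9558 bits/symbol


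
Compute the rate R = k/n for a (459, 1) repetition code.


Rate = k/n = 1/459

1/459


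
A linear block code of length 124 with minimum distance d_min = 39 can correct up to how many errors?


Correction capability = floor((d-1)/2) = floor((39-1)/2) = 19

19 errors


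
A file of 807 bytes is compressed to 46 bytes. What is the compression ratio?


Ratio = original / compressed = 807 / 46 = 17.5435

17.5435


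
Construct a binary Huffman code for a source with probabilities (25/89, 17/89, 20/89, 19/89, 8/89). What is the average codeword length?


Huffman construction (repeatedly merge the two least-probable nodes; each merge adds 1 bit to every symbol beneath it): 8/89 + 17/89 = 25/89; 19/89 + 20/89 = 39/89; 25/89 + 25/89 = 50/89; 39/89 + 50/89 = 1. Resulting codeword lengths (in the order the probabilities were given): (2, 3, 2, 2, 3). L_avg = sum(p_i * l_i) = 25/89*2 + 17/89*3 + 20/89*2 + 19/89*2 + 8/89*3 = 203/89 = 2.2809

2.2809 bits


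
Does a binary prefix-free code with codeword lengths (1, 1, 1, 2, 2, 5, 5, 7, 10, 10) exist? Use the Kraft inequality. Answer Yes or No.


Kraft sum = sum(2^(-l_i)) = 2.0723, need <= 1. Result: violated (a binary prefix-free code with these lengths cannot exist)

No


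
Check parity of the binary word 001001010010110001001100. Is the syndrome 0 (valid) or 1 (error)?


Syndrome = XOR of all bits = 0 XOR 0 XOR 1 XOR 0 XOR 0 XOR 1 XOR 0 XOR 1 XOR 0 XOR 0 XOR 1 XOR 0 XOR 1 XOR 1 XOR 0 XOR 0 XOR 0 XOR 1 XOR 0 XOR 0 XOR 1 XOR 1 XOR 0 XOR 0 = 1

1


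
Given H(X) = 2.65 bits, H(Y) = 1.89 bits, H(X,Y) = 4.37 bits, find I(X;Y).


I(X;Y) = H(X) + H(Y) - H(X,Y) = 2.65 + 1.89 - 4.37 = 0.17

0.17 bits


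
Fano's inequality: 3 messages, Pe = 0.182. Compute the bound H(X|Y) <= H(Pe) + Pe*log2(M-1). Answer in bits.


H(Pe) = -Pe*log2(Pe) - (1-Pe)*log2(1-Pe) = -0.182*log2(0.182) - 0.818*log2(0.818) = 0.447354 + 0.237079 = 0.6844. Pe*log2(M-1) = 0.182*log2(2) = 0.182000. Bound = H(Pe) + Pe*log2(M-1) = 0.447354 + 0.237079 + 0.182000 = 0.8664

0.8664 bits


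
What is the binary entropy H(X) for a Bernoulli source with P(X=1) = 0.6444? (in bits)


H = -p*log2(p) - (1-p)*log2(1-p). -0.6444*log2(0.6444) = 0.408531; -0.3556*log2(0.3556) = 0.530439. H = 0.408531 + 0.530439 = 0.939

0.939 bits


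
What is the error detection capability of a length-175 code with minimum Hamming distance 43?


Detection capability = d_min - 1 = 43 - 1 = 42

42 errors


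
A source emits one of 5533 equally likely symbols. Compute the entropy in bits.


H = log2(n) = log2(5533) = 12.4338

12.4338 bits


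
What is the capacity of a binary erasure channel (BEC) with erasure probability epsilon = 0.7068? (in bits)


C = 1 - epsilon = 1 - 0.7068 = 0.2932

0.2932 bits


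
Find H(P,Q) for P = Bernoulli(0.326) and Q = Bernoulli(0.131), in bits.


H(P,Q) = -p*log2(q) - (1-p)*log2(1-q). -0.326*log2(0.131) = 0.955950; -0.674*log2(0.869) = 0.136533. H(P,Q) = 0.955950 + 0.136533 = 1.0925

1.0925 bits


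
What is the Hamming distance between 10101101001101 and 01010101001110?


Count differing positions: ^ ^ ^ ^ ^ . . . . . . . ^ ^ = 7 differences

7


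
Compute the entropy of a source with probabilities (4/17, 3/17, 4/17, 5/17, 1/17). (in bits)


H = -sum(p_i * log2(p_i)). Terms: -(4/17)*log2(4/17) = 0.491168; -(3/17)*log2(3/17) = 0.441618; -(4/17)*log2(4/17) = 0.491168; -(5/17)*log2(5/17) = 0.519275; -(1/17)*log2(1/17) = 0.240439. H = 0.491168 + 0.441618 + 0.491168 + 0.519275 + 0.240439 = 2.1837

2.1837 bits


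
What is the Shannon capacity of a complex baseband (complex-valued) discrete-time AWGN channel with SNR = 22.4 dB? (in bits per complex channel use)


SNR_linear = 10^(22.4/10) = 173.7801; C = log2(1 + SNR_linear) = log2(1 + 173.7801) = 7.4494

7.4494 bits/channel use


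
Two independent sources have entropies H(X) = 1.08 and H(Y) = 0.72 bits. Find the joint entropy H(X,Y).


For independent variables, H(X,Y) = H(X) + H(Y) = 1.08 + 0.72 = 1.8

1.8 bits


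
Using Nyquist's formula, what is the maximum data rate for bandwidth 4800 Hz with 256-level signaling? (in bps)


Rate = 2 * B * log2(M) = 2 * 4800 * 8.0 = 76800.0

76800.0 bps


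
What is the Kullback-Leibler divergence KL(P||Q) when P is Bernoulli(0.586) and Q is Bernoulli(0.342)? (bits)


KL = p*log2(p/q) + (1-p)*log2((1-p)/(1-q)) = 0.586*log2(0.586/0.342) + 0.414*log2(0.414/0.658) = 0.1785

0.1785 bits


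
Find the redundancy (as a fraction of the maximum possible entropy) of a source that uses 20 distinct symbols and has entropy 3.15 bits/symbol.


H_max = log2(K) = log2(20) = 4.3219 bits/symbol. Redundancy = 1 - H/H_max = 1 - 3.15/4.3219 = 1 - 0.7288 = 0.2712

0.2712


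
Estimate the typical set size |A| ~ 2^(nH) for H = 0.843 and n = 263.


log2|A_typical| = nH = 263 * 0.843 = 221.709, so |A_typical| ~ 2^221.709 = 5.509e+66

5.509e+66


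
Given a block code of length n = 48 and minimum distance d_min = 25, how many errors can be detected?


Detection capability = d_min - 1 = 25 - 1 = 24

24 errors


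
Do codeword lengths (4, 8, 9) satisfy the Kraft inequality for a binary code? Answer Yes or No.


Kraft sum = sum(2^(-l_i)) = 0.0684, need <= 1. Result: satisfied (a binary prefix-free code with these lengths exists)

Yes


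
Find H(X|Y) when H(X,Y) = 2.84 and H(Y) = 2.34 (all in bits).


H(X|Y) = H(X,Y) - H(Y) = 2.84 - 2.34 = 0.5

0.5 bits


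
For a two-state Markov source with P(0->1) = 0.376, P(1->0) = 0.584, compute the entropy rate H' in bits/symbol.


Stationary distribution: pi_0 = p10/(p01+p10) = 0.6083, pi_1 = 0.3917. Entropy rate H' = pi_0*H(p01) + pi_1*H(p10) = 0.6083*0.9552 + 0.3917*0.9795 = 0.9647

0.9647 bits/symbol


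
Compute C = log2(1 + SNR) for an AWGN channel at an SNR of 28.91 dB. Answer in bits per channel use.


SNR_linear = 10^(28.91/10) = 778.0366; C = log2(1 + SNR_linear) = log2(1 + 778.0366) = 9.6055

9.6055 bits/channel use


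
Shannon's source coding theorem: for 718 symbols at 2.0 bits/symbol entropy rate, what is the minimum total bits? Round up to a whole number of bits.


Minimum bits >= n * H = 718 * 2.0 = 1436.0, rounded up to a whole number of bits = 1436

1436 bits


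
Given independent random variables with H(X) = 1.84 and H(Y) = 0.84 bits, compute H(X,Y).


For independent variables, H(X,Y) = H(X) + H(Y) = 1.84 + 0.84 = 2.68

2.68 bits


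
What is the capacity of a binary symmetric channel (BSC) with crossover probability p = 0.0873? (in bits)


H(p) = -p*log2(p) - (1-p)*log2(1-p) = -0.0873*log2(0.0873) - 0.9127*log2(0.9127) = 0.307110 + 0.120282 = 0.4274. C = 1 - H(p) = 1 - 0.4274 = 0.5726

0.5726 bits


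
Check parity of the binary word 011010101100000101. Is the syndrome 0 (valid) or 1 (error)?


Syndrome = XOR of all bits = 0 XOR 1 XOR 1 XOR 0 XOR 1 XOR 0 XOR 1 XOR 0 XOR 1 XOR 1 XOR 0 XOR 0 XOR 0 XOR 0 XOR 0 XOR 1 XOR 0 XOR 1 = 0

0


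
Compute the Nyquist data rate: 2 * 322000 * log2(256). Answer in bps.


Rate = 2 * B * log2(M) = 2 * 322000 * 8.0 = 5152000.0

5152000.0 bps


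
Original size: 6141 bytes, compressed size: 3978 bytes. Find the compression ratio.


Ratio = original / compressed = 6141 / 3978 = 1.5437

1.5437


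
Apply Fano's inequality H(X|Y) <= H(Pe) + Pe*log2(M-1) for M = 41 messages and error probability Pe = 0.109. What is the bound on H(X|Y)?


H(Pe) = -Pe*log2(Pe) - (1-Pe)*log2(1-Pe) = -0.109*log2(0.109) - 0.891*log2(0.891) = 0.348538 + 0.148354 = 0.4969. Pe*log2(M-1) = 0.109*log2(40) = 0.580090. Bound = H(Pe) + Pe*log2(M-1) = 0.348538 + 0.148354 + 0.580090 = 1.077

1.077 bits


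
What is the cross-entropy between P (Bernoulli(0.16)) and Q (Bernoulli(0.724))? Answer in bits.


H(P,Q) = -p*log2(q) - (1-p)*log2(1-q). -0.16*log2(0.724) = 0.074550; -0.84*log2(0.276) = 1.560098. H(P,Q) = 0.074550 + 1.560098 = 1.6346

1.6346 bits


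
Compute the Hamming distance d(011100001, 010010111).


Count differing positions: . . ^ ^ ^ . ^ ^ . = 5 differences

5


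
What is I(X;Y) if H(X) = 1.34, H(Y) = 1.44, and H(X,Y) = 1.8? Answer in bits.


I(X;Y) = H(X) + H(Y) - H(X,Y) = 1.34 + 1.44 - 1.8 = 0.98

0.98 bits


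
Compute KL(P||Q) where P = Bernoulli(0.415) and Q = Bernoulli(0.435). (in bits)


KL = p*log2(p/q) + (1-p)*log2((1-p)/(1-q)) = 0.415*log2(0.415/0.435) + 0.585*log2(0.585/0.565) = 0.0012

0.0012 bits


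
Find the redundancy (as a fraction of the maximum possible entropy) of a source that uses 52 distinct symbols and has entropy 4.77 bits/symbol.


H_max = log2(K) = log2(52) = 5.7004 bits/symbol. Redundancy = 1 - H/H_max = 1 - 4.77/5.7004 = 1 - 0.8368 = 0.1632

0.1632


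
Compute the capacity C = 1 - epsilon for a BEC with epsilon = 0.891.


C = 1 - epsilon = 1 - 0.891 = 0.109

0.109 bits


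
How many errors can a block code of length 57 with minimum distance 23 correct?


Correction capability = floor((d-1)/2) = floor((23-1)/2) = 11

11 errors


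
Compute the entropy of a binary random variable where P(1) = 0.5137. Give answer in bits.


H = -p*log2(p) - (1-p)*log2(1-p). -0.5137*log2(0.5137) = 0.493667; -0.4863*log2(0.4863) = 0.505792. H = 0.493667 + 0.505792 = 0.9995

0.9995 bits


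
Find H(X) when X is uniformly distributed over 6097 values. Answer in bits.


H = log2(n) = log2(6097) = 12.5739

12.5739 bits


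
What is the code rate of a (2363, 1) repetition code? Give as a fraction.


Rate = k/n = 1/2363

1/2363


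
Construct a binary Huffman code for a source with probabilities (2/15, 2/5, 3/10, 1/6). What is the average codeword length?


Huffman construction (repeatedly merge the two least-probable nodes; each merge adds 1 bit to every symbol beneath it): 2/15 + 1/6 = 3/10; 3/10 + 3/10 = 3/5; 2/5 + 3/5 = 1. Resulting codeword lengths (in the order the probabilities were given): (3, 1, 2, 3). L_avg = sum(p_i * l_i) = 2/15*3 + 2/5*1 + 3/10*2 + 1/6*3 = 19/10 = 1.9

1.9 bits


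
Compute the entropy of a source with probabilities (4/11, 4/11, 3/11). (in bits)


H = -sum(p_i * log2(p_i)). Terms: -(4/11)*log2(4/11) = 0.530702; -(4/11)*log2(4/11) = 0.530702; -(3/11)*log2(3/11) = 0.511219. H = 0.530702 + 0.530702 + 0.511219 = 1.5726

1.5726 bits


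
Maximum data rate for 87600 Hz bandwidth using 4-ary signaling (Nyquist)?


Rate = 2 * B * log2(M) = 2 * 87600 * 2.0 = 350400.0

350400.0 bps


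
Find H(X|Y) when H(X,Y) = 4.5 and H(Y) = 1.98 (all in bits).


H(X|Y) = H(X,Y) - H(Y) = 4.5 - 1.98 = 2.52

2.52 bits


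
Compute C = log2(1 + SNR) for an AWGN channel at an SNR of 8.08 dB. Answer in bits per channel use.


SNR_linear = 10^(8.08/10) = 6.4269; C = log2(1 + SNR_linear) = log2(1 + 6.4269) = 2.8928

2.8928 bits/channel use


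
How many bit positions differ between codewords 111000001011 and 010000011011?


Count differing positions: ^ . ^ . . . . ^ . . . . = 3 differences

3


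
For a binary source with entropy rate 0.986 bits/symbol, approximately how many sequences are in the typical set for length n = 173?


log2|A_typical| = nH = 173 * 0.986 = 170.578, so |A_typical| ~ 2^170.578 = 2.234e+51

2.234e+51


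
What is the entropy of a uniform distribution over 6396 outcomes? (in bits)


H = log2(n) = log2(6396) = 12.643

12.643 bits


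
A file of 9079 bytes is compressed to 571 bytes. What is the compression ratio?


Ratio = original / compressed = 9079 / 571 = 15.9002

15.9002


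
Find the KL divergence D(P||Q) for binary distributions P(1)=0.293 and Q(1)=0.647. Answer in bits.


KL = p*log2(p/q) + (1-p)*log2((1-p)/(1-q)) = 0.293*log2(0.293/0.647) + 0.707*log2(0.707/0.353) = 0.3736

0.3736 bits


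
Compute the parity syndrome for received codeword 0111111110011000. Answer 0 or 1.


Syndrome = XOR of all bits = 0 XOR 1 XOR 1 XOR 1 XOR 1 XOR 1 XOR 1 XOR 1 XOR 1 XOR 0 XOR 0 XOR 1 XOR 1 XOR 0 XOR 0 XOR 0 = 0

0


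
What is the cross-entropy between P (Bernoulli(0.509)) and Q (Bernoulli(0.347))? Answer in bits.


H(P,Q) = -p*log2(q) - (1-p)*log2(1-q). -0.509*log2(0.347) = 0.777239; -0.491*log2(0.653) = 0.301889. H(P,Q) = 0.777239 + 0.301889 = 1.0791

1.0791 bits


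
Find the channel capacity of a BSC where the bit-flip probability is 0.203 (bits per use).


H(p) = -p*log2(p) - (1-p)*log2(1-p) = -0.203*log2(0.203) - 0.797*log2(0.797) = 0.466991 + 0.260897 = 0.7279. C = 1 - H(p) = 1 - 0.7279 = 0.2721

0.2721 bits


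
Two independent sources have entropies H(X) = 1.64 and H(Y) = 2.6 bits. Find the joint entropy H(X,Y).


For independent variables, H(X,Y) = H(X) + H(Y) = 1.64 + 2.6 = 4.24

4.24 bits


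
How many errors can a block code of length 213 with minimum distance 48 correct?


Correction capability = floor((d-1)/2) = floor((48-1)/2) = 23

23 errors


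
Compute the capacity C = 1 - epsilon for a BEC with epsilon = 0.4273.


C = 1 - epsilon = 1 - 0.4273 = 0.5727

0.5727 bits


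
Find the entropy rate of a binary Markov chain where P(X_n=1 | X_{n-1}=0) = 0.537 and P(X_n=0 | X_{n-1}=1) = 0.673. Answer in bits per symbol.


Stationary distribution: pi_0 = p10/(p01+p10) = 0.5562, pi_1 = 0.4438. Entropy rate H' = pi_0*H(p01) + pi_1*H(p10) = 0.5562*0.996 + 0.4438*0.9118 = 0.9587

0.9587 bits/symbol


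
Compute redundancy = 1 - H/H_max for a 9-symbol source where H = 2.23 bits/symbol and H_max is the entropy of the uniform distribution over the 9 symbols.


H_max = log2(K) = log2(9) = 3.1699 bits/symbol. Redundancy = 1 - H/H_max = 1 - 2.23/3.1699 = 1 - 0.7035 = 0.2965

0.2965


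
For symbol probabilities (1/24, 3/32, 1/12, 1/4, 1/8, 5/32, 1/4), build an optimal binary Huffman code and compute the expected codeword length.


Huffman construction (repeatedly merge the two least-probable nodes; each merge adds 1 bit to every symbol beneath it): 1/24 + 1/12 = 1/8; 3/32 + 1/8 = 7/32; 1/8 + 5/32 = 9/32; 7/32 + 1/4 = 15/32; 1/4 + 9/32 = 17/32; 15/32 + 17/32 = 1. Resulting codeword lengths (in the order the probabilities were given): (4, 3, 4, 2, 3, 3, 2). L_avg = sum(p_i * l_i) = 1/24*4 + 3/32*3 + 1/12*4 + 1/4*2 + 1/8*3 + 5/32*3 + 1/4*2 = 21/8 = 2.625

2.625 bits


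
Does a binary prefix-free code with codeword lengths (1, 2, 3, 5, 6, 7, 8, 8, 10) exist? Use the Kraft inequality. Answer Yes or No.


Kraft sum = sum(2^(-l_i)) = 0.9385, need <= 1. Result: satisfied (a binary prefix-free code with these lengths exists)

Yes


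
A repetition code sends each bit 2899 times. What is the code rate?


Rate = k/n = 1/2899

1/2899


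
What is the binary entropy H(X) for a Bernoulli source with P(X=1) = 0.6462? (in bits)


H = -p*log2(p) - (1-p)*log2(1-p). -0.6462*log2(0.6462) = 0.407072; -0.3538*log2(0.3538) = 0.530344. H = 0.407072 + 0.530344 = 0.9374

0.9374 bits


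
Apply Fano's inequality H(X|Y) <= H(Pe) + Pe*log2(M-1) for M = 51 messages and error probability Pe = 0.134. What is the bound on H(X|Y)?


H(Pe) = -Pe*log2(Pe) - (1-Pe)*log2(1-Pe) = -0.134*log2(0.134) - 0.866*log2(0.866) = 0.388559 + 0.179748 = 0.5683. Pe*log2(M-1) = 0.134*log2(50) = 0.756277. Bound = H(Pe) + Pe*log2(M-1) = 0.388559 + 0.179748 + 0.756277 = 1.3246

1.3246 bits


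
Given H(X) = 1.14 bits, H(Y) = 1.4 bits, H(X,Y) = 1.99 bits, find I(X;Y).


I(X;Y) = H(X) + H(Y) - H(X,Y) = 1.14 + 1.4 - 1.99 = 0.55

0.55 bits


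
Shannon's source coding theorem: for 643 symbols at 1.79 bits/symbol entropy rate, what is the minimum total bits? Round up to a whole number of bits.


Minimum bits >= n * H = 643 * 1.79 = 1150.97, rounded up to a whole number of bits = 1151

1151 bits


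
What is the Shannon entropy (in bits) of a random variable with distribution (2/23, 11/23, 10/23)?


H = -sum(p_i * log2(p_i)). Terms: -(2/23)*log2(2/23) = 0.306397; -(11/23)*log2(11/23) = 0.508932; -(10/23)*log2(10/23) = 0.522450. H = 0.306397 + 0.508932 + 0.522450 = 1.3378

1.3378 bits


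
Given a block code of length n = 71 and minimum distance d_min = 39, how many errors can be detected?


Detection capability = d_min - 1 = 39 - 1 = 38

38 errors


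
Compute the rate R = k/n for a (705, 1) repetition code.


Rate = k/n = 1/705

1/705


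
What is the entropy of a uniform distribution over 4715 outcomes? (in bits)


H = log2(n) = log2(4715) = 12.203

12.203 bits


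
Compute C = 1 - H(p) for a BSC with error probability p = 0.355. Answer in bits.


H(p) = -p*log2(p) - (1-p)*log2(1-p) = -0.355*log2(0.355) - 0.645*log2(0.645) = 0.530409 + 0.408046 = 0.9385. C = 1 - H(p) = 1 - 0.9385 = 0.0615

0.0615 bits


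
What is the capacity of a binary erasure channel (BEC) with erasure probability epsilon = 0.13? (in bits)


C = 1 - epsilon = 1 - 0.13 = 0.87

0.87 bits


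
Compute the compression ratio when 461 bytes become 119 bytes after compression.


Ratio = original / compressed = 461 / 119 = 3.8739

3.8739


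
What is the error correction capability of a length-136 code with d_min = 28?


Correction capability = floor((d-1)/2) = floor((28-1)/2) = 13

13 errors


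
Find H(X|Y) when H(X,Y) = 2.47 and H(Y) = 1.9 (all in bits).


H(X|Y) = H(X,Y) - H(Y) = 2.47 - 1.9 = 0.57

0.57 bits


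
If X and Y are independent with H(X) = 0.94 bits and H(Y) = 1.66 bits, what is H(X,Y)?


For independent variables, H(X,Y) = H(X) + H(Y) = 0.94 + 1.66 = 2.6

2.6 bits


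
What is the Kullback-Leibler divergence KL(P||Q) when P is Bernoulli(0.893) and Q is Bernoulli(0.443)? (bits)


KL = p*log2(p/q) + (1-p)*log2((1-p)/(1-q)) = 0.893*log2(0.893/0.443) + 0.107*log2(0.107/0.557) = 0.6485

0.6485 bits


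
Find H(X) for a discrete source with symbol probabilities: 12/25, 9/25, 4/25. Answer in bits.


H = -sum(p_i * log2(p_i)). Terms: -(12/25)*log2(12/25) = 0.508269; -(9/25)*log2(9/25) = 0.530615; -(4/25)*log2(4/25) = 0.423017. H = 0.508269 + 0.530615 + 0.423017 = 1.4619

1.4619 bits


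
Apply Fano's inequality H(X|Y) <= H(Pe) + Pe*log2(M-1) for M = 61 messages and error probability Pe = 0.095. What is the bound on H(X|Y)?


H(Pe) = -Pe*log2(Pe) - (1-Pe)*log2(1-Pe) = -0.095*log2(0.095) - 0.905*log2(0.905) = 0.322613 + 0.130329 = 0.4529. Pe*log2(M-1) = 0.095*log2(60) = 0.561155. Bound = H(Pe) + Pe*log2(M-1) = 0.322613 + 0.130329 + 0.561155 = 1.0141

1.0141 bits


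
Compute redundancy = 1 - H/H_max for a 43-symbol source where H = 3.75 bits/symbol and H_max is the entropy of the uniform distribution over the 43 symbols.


H_max = log2(K) = log2(43) = 5.4263 bits/symbol. Redundancy = 1 - H/H_max = 1 - 3.75/5.4263 = 1 - 0.6911 = 0.3089

0.3089


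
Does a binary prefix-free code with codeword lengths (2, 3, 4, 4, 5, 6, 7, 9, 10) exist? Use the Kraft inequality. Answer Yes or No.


Kraft sum = sum(2^(-l_i)) = 0.5576, need <= 1. Result: satisfied (a binary prefix-free code with these lengths exists)

Yes


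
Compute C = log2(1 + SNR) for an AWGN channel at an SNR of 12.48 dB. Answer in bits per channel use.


SNR_linear = 10^(12.48/10) = 17.7011; C = log2(1 + SNR_linear) = log2(1 + 17.7011) = 4.2251

4.2251 bits/channel use


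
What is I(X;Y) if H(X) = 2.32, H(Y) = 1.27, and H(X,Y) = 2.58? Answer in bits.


I(X;Y) = H(X) + H(Y) - H(X,Y) = 2.32 + 1.27 - 2.58 = 1.01

1.01 bits


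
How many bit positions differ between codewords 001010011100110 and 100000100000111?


Count differing positions: ^ . ^ . ^ . ^ ^ ^ ^ . . . . ^ = 8 differences

8


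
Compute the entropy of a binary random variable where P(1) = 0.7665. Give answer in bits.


H = -p*log2(p) - (1-p)*log2(1-p). -0.7665*log2(0.7665) = 0.294062; -0.2335*log2(0.2335) = 0.490001. H = 0.294062 + 0.490001 = 0.7841

0.7841 bits


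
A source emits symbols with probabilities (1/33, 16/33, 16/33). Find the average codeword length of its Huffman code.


Huffman construction (repeatedly merge the two least-probable nodes; each merge adds 1 bit to every symbol beneath it): 1/33 + 16/33 = 17/33; 16/33 + 17/33 = 1. Resulting codeword lengths (in the order the probabilities were given): (2, 2, 1). L_avg = sum(p_i * l_i) = 1/33*2 + 16/33*2 + 16/33*1 = 50/33 = 1.5152

1.5152 bits


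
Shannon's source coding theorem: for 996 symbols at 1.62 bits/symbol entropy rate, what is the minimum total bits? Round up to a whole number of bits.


Minimum bits >= n * H = 996 * 1.62 = 1613.52, rounded up to a whole number of bits = 1614

1614 bits


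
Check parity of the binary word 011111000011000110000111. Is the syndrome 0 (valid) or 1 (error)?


Syndrome = XOR of all bits = 0 XOR 1 XOR 1 XOR 1 XOR 1 XOR 1 XOR 0 XOR 0 XOR 0 XOR 0 XOR 1 XOR 1 XOR 0 XOR 0 XOR 0 XOR 1 XOR 1 XOR 0 XOR 0 XOR 0 XOR 0 XOR 1 XOR 1 XOR 1 = 0

0


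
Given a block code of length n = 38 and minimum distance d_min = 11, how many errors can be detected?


Detection capability = d_min - 1 = 11 - 1 = 10

10 errors


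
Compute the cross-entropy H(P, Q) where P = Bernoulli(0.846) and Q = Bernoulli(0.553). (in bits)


H(P,Q) = -p*log2(q) - (1-p)*log2(1-q). -0.846*log2(0.553) = 0.723033; -0.154*log2(0.447) = 0.178895. H(P,Q) = 0.723033 + 0.178895 = 0.9019

0.9019 bits


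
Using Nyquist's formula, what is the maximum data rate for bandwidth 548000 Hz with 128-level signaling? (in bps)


Rate = 2 * B * log2(M) = 2 * 548000 * 7.0 = 7672000.0

7672000.0 bps


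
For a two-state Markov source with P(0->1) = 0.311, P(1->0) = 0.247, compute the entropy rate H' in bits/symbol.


Stationary distribution: pi_0 = p10/(p01+p10) = 0.4427, pi_1 = 0.5573. Entropy rate H' = pi_0*H(p01) + pi_1*H(p10) = 0.4427*0.8943 + 0.5573*0.8065 = 0.8454

0.8454 bits/symbol


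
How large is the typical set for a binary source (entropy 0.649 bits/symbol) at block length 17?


log2|A_typical| = nH = 17 * 0.649 = 11.033, so |A_typical| ~ 2^11.033 = 2.095e+03

2.095e+03


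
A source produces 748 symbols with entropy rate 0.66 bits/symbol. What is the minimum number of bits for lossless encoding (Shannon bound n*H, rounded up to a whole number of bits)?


Minimum bits >= n * H = 748 * 0.66 = 493.68, rounded up to a whole number of bits = 494

494 bits


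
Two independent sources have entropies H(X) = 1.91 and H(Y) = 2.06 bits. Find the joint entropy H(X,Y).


For independent variables, H(X,Y) = H(X) + H(Y) = 1.91 + 2.06 = 3.97

3.97 bits


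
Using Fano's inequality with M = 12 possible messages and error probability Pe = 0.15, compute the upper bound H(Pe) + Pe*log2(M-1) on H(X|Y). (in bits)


H(Pe) = -Pe*log2(Pe) - (1-Pe)*log2(1-Pe) = -0.15*log2(0.15) - 0.85*log2(0.85) = 0.410545 + 0.199295 = 0.6098. Pe*log2(M-1) = 0.15*log2(11) = 0.518915. Bound = H(Pe) + Pe*log2(M-1) = 0.410545 + 0.199295 + 0.518915 = 1.1288

1.1288 bits


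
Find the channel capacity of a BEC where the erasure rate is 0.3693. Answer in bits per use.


C = 1 - epsilon = 1 - 0.3693 = 0.6307

0.6307 bits


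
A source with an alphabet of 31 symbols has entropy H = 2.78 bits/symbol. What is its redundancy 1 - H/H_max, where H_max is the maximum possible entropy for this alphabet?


H_max = log2(K) = log2(31) = 4.9542 bits/symbol. Redundancy = 1 - H/H_max = 1 - 2.78/4.9542 = 1 - 0.5611 = 0.4389

0.4389


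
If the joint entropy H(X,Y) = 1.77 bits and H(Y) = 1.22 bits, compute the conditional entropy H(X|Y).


H(X|Y) = H(X,Y) - H(Y) = 1.77 - 1.22 = 0.55

0.55 bits


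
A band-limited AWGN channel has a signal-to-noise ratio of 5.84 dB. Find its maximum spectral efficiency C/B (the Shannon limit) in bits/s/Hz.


SNR_linear = 10^(5.84/10) = 3.8371; C/B = log2(1 + SNR_linear) = log2(1 + 3.8371) = 2.2741

2.2741 bits/s/Hz


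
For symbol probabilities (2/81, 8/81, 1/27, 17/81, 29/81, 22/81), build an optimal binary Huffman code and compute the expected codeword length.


Huffman construction (repeatedly merge the two least-probable nodes; each merge adds 1 bit to every symbol beneath it): 2/81 + 1/27 = 5/81; 5/81 + 8/81 = 13/81; 13/81 + 17/81 = 10/27; 22/81 + 29/81 = 17/27; 10/27 + 17/27 = 1. Resulting codeword lengths (in the order the probabilities were given): (4, 3, 4, 2, 2, 2). L_avg = sum(p_i * l_i) = 2/81*4 + 8/81*3 + 1/27*4 + 17/81*2 + 29/81*2 + 22/81*2 = 20/9 = 2.2222

2.2222 bits


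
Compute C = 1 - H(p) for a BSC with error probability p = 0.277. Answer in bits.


H(p) = -p*log2(p) - (1-p)*log2(1-p) = -0.277*log2(0.277) - 0.723*log2(0.723) = 0.513016 + 0.338315 = 0.8513. C = 1 - H(p) = 1 - 0.8513 = 0.1487

0.1487 bits


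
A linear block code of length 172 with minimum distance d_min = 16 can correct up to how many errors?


Correction capability = floor((d-1)/2) = floor((16-1)/2) = 7

7 errors


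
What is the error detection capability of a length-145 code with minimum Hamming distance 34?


Detection capability = d_min - 1 = 34 - 1 = 33

33 errors


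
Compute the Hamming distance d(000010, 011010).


Count differing positions: . ^ ^ . . . = 2 differences

2


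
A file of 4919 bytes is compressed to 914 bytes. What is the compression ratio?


Ratio = original / compressed = 4919 / 914 = 5.3818

5.3818


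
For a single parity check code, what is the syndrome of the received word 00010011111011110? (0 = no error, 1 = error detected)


Syndrome = XOR of all bits = 0 XOR 0 XOR 0 XOR 1 XOR 0 XOR 0 XOR 1 XOR 1 XOR 1 XOR 1 XOR 1 XOR 0 XOR 1 XOR 1 XOR 1 XOR 1 XOR 0 = 0

0


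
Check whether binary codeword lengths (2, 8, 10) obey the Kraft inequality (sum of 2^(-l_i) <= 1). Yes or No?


Kraft sum = sum(2^(-l_i)) = 0.2549, need <= 1. Result: satisfied (a binary prefix-free code with these lengths exists)

Yes


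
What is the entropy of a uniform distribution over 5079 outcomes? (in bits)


H = log2(n) = log2(5079) = 12.3103

12.3103 bits


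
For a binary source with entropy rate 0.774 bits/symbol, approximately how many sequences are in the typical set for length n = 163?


log2|A_typical| = nH = 163 * 0.774 = 126.162, so |A_typical| ~ 2^126.162 = 9.518e+37

9.518e+37


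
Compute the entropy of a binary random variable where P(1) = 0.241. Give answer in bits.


H = -p*log2(p) - (1-p)*log2(1-p). -0.241*log2(0.241) = 0.494748; -0.759*log2(0.759) = 0.301952. H = 0.494748 + 0.301952 = 0.7967

0.7967 bits


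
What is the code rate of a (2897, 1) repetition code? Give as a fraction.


Rate = k/n = 1/2897

1/2897


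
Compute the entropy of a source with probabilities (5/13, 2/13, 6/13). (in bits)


H = -sum(p_i * log2(p_i)). Terms: -(5/13)*log2(5/13) = 0.530197; -(2/13)*log2(2/13) = 0.415452; -(6/13)*log2(6/13) = 0.514836. H = 0.530197 + 0.415452 + 0.514836 = 1.4605

1.4605 bits


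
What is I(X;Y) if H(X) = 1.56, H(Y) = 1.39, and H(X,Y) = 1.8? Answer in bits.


I(X;Y) = H(X) + H(Y) - H(X,Y) = 1.56 + 1.39 - 1.8 = 1.15

1.15 bits


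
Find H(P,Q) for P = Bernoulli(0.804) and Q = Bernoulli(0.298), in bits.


H(P,Q) = -p*log2(q) - (1-p)*log2(1-q). -0.804*log2(0.298) = 1.404279; -0.196*log2(0.702) = 0.100050. H(P,Q) = 1.404279 + 0.100050 = 1.5043

1.5043 bits


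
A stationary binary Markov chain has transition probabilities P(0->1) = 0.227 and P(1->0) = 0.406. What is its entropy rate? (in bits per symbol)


Stationary distribution: pi_0 = p10/(p01+p10) = 0.6414, pi_1 = 0.3586. Entropy rate H' = pi_0*H(p01) + pi_1*H(p10) = 0.6414*0.7727 + 0.3586*0.9744 = 0.845

0.845 bits/symbol


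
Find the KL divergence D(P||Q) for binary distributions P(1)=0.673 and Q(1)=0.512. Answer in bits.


KL = p*log2(p/q) + (1-p)*log2((1-p)/(1-q)) = 0.673*log2(0.673/0.512) + 0.327*log2(0.327/0.488) = 0.0766

0.0766 bits


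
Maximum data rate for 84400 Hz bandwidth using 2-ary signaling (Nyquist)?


Rate = 2 * B * log2(M) = 2 * 84400 * 1.0 = 168800.0

168800.0 bps


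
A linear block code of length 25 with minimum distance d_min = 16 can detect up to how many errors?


Detection capability = d_min - 1 = 16 - 1 = 15

15 errors


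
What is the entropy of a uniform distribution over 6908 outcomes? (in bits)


H = log2(n) = log2(6908) = 12.7541

12.7541 bits


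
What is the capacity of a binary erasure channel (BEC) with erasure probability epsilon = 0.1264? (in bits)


C = 1 - epsilon = 1 - 0.1264 = 0.8736

0.8736 bits


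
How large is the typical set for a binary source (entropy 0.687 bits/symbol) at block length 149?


log2|A_typical| = nH = 149 * 0.687 = 102.363, so |A_typical| ~ 2^102.363 = 6.521e+30

6.521e+30


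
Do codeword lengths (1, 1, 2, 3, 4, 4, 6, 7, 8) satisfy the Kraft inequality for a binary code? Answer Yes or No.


Kraft sum = sum(2^(-l_i)) = 1.5273, need <= 1. Result: violated (a binary prefix-free code with these lengths cannot exist)

No


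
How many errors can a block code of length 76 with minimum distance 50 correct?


Correction capability = floor((d-1)/2) = floor((50-1)/2) = 24

24 errors


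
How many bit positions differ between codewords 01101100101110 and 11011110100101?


Count differing positions: ^ . ^ ^ . . ^ . . . ^ . ^ ^ = 7 differences

7


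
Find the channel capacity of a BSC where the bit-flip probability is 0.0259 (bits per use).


H(p) = -p*log2(p) - (1-p)*log2(1-p) = -0.0259*log2(0.0259) - 0.9741*log2(0.9741) = 0.136516 + 0.036878 = 0.1734. C = 1 - H(p) = 1 - 0.1734 = 0.8266

0.8266 bits


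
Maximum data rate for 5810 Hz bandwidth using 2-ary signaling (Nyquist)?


Rate = 2 * B * log2(M) = 2 * 5810 * 1.0 = 11620.0

11620.0 bps


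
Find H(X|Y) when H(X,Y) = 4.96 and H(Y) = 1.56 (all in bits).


H(X|Y) = H(X,Y) - H(Y) = 4.96 - 1.56 = 3.4

3.4 bits


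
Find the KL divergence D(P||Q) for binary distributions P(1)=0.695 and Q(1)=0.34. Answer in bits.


KL = p*log2(p/q) + (1-p)*log2((1-p)/(1-q)) = 0.695*log2(0.695/0.34) + 0.305*log2(0.305/0.66) = 0.3772

0.3772 bits


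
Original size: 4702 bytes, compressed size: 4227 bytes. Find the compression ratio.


Ratio = original / compressed = 4702 / 4227 = 1.1124

1.1124


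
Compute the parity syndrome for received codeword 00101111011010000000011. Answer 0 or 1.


Syndrome = XOR of all bits = 0 XOR 0 XOR 1 XOR 0 XOR 1 XOR 1 XOR 1 XOR 1 XOR 0 XOR 1 XOR 1 XOR 0 XOR 1 XOR 0 XOR 0 XOR 0 XOR 0 XOR 0 XOR 0 XOR 0 XOR 0 XOR 1 XOR 1 = 0

0


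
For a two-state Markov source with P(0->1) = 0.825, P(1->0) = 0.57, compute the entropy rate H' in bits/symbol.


Stationary distribution: pi_0 = p10/(p01+p10) = 0.4086, pi_1 = 0.5914. Entropy rate H' = pi_0*H(p01) + pi_1*H(p10) = 0.4086*0.669 + 0.5914*0.9858 = 0.8564

0.8564 bits/symbol


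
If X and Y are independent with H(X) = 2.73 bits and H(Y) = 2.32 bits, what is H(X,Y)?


For independent variables, H(X,Y) = H(X) + H(Y) = 2.73 + 2.32 = 5.05

5.05 bits


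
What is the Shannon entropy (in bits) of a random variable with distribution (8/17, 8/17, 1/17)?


H = -sum(p_i * log2(p_i)). Terms: -(8/17)*log2(8/17) = 0.511747; -(8/17)*log2(8/17) = 0.511747; -(1/17)*log2(1/17) = 0.240439. H = 0.511747 + 0.511747 + 0.240439 = 1.2639

1.2639 bits


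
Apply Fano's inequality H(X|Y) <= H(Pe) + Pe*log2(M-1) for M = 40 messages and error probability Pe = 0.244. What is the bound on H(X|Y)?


H(Pe) = -Pe*log2(Pe) - (1-Pe)*log2(1-Pe) = -0.244*log2(0.244) - 0.756*log2(0.756) = 0.496551 + 0.305078 = 0.8016. Pe*log2(M-1) = 0.244*log2(39) = 1.289638. Bound = H(Pe) + Pe*log2(M-1) = 0.496551 + 0.305078 + 1.289638 = 2.0913

2.0913 bits


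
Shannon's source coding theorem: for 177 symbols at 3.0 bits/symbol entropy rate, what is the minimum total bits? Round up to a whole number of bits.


Minimum bits >= n * H = 177 * 3.0 = 531.0, rounded up to a whole number of bits = 531

531 bits


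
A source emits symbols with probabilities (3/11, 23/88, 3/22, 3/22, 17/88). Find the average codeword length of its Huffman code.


Huffman construction (repeatedly merge the two least-probable nodes; each merge adds 1 bit to every symbol beneath it): 3/22 + 3/22 = 3/11; 17/88 + 23/88 = 5/11; 3/11 + 3/11 = 6/11; 5/11 + 6/11 = 1. Resulting codeword lengths (in the order the probabilities were given): (2, 2, 3, 3, 2). L_avg = sum(p_i * l_i) = 3/11*2 + 23/88*2 + 3/22*3 + 3/22*3 + 17/88*2 = 25/11 = 2.2727

2.2727 bits


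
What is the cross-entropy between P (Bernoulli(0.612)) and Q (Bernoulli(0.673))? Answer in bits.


H(P,Q) = -p*log2(q) - (1-p)*log2(1-q). -0.612*log2(0.673) = 0.349649; -0.388*log2(0.327) = 0.625703. H(P,Q) = 0.349649 + 0.625703 = 0.9754

0.9754 bits


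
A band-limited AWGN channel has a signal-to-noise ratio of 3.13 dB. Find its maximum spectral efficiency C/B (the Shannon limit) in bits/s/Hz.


SNR_linear = 10^(3.13/10) = 2.0559; C/B = log2(1 + SNR_linear) = log2(1 + 2.0559) = 1.6116

1.6116 bits/s/Hz


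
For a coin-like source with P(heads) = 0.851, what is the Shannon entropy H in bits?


H = -p*log2(p) - (1-p)*log2(1-p). -0.851*log2(0.851) = 0.198086; -0.149*log2(0.149) = 0.409246. H = 0.198086 + 0.409246 = 0.6073

0.6073 bits


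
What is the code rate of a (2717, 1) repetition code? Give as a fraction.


Rate = k/n = 1/2717

1/2717


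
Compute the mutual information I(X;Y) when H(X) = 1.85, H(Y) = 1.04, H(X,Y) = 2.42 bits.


I(X;Y) = H(X) + H(Y) - H(X,Y) = 1.85 + 1.04 - 2.42 = 0.47

0.47 bits


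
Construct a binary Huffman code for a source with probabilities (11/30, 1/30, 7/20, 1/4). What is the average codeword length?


Huffman construction (repeatedly merge the two least-probable nodes; each merge adds 1 bit to every symbol beneath it): 1/30 + 1/4 = 17/60; 17/60 + 7/20 = 19/30; 11/30 + 19/30 = 1. Resulting codeword lengths (in the order the probabilities were given): (1, 3, 2, 3). L_avg = sum(p_i * l_i) = 11/30*1 + 1/30*3 + 7/20*2 + 1/4*3 = 23/12 = 1.9167

1.9167 bits


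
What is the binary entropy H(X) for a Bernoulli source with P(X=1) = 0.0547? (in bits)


H = -p*log2(p) - (1-p)*log2(1-p). -0.0547*log2(0.0547) = 0.229320; -0.9453*log2(0.9453) = 0.076717. H = 0.229320 + 0.076717 = 0.306

0.306 bits


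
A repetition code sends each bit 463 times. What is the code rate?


Rate = k/n = 1/463

1/463


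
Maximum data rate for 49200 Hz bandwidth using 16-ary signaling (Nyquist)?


Rate = 2 * B * log2(M) = 2 * 49200 * 4.0 = 393600.0

393600.0 bps


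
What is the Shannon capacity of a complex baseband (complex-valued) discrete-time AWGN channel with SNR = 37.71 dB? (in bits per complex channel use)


SNR_linear = 10^(37.71/10) = 5902.0108; C = log2(1 + SNR_linear) = log2(1 + 5902.0108) = 12.5272

12.5272 bits/channel use


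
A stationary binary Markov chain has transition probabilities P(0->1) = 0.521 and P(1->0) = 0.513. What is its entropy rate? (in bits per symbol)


Stationary distribution: pi_0 = p10/(p01+p10) = 0.4961, pi_1 = 0.5039. Entropy rate H' = pi_0*H(p01) + pi_1*H(p10) = 0.4961*0.9987 + 0.5039*0.9995 = 0.9991

0.9991 bits/symbol


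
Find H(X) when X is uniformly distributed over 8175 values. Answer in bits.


H = log2(n) = log2(8175) = 12.997

12.997 bits


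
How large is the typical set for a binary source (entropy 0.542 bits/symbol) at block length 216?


log2|A_typical| = nH = 216 * 0.542 = 117.072, so |A_typical| ~ 2^117.072 = 1.747e+35

1.747e+35


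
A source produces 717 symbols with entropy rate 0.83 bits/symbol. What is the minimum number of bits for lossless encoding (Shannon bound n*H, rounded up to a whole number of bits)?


Minimum bits >= n * H = 717 * 0.83 = 595.11, rounded up to a whole number of bits = 596

596 bits


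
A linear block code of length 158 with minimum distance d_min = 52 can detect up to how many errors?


Detection capability = d_min - 1 = 52 - 1 = 51

51 errors


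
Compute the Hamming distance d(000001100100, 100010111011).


Count differing positions: ^ . . . ^ ^ . ^ ^ ^ ^ ^ = 8 differences

8


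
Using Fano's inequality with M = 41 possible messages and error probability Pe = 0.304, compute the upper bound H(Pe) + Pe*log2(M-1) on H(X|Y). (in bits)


H(Pe) = -Pe*log2(Pe) - (1-Pe)*log2(1-Pe) = -0.304*log2(0.304) - 0.696*log2(0.696) = 0.522228 + 0.363897 = 0.8861. Pe*log2(M-1) = 0.304*log2(40) = 1.617866. Bound = H(Pe) + Pe*log2(M-1) = 0.522228 + 0.363897 + 1.617866 = 2.504

2.504 bits


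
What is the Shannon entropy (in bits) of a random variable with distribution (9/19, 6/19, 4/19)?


H = -sum(p_i * log2(p_i)). Terms: -(9/19)*log2(9/19) = 0.510633; -(6/19)*log2(6/19) = 0.525147; -(4/19)*log2(4/19) = 0.473248. H = 0.510633 + 0.525147 + 0.473248 = 1.509

1.509 bits


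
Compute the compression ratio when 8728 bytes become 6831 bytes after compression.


Ratio = original / compressed = 8728 / 6831 = 1.2777

1.2777


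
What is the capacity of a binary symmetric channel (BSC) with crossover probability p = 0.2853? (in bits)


H(p) = -p*log2(p) - (1-p)*log2(1-p) = -0.2853*log2(0.2853) - 0.7147*log2(0.7147) = 0.516236 + 0.346337 = 0.8626. C = 1 - H(p) = 1 - 0.8626 = 0.1374

0.1374 bits


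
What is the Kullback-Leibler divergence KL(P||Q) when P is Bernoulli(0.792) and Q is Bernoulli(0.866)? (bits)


KL = p*log2(p/q) + (1-p)*log2((1-p)/(1-q)) = 0.792*log2(0.792/0.866) + 0.208*log2(0.208/0.134) = 0.0299

0.0299 bits


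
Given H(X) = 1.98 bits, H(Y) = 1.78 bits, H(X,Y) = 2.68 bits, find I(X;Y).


I(X;Y) = H(X) + H(Y) - H(X,Y) = 1.98 + 1.78 - 2.68 = 1.08

1.08 bits


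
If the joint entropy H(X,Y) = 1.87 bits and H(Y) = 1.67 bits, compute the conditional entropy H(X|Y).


H(X|Y) = H(X,Y) - H(Y) = 1.87 - 1.67 = 0.2

0.2 bits
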